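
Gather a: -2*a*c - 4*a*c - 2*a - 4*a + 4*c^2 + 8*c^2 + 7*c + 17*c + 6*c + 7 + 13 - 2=a*(-6*c - 6) + 12*c^2 + 30*c + 18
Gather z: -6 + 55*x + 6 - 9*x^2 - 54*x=-9*x^2 + x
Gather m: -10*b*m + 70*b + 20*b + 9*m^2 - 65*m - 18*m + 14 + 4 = 90*b + 9*m^2 + m*(-10*b - 83) + 18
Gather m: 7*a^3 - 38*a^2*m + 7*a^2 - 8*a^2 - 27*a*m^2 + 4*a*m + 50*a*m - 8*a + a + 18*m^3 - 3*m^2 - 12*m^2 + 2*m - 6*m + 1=7*a^3 - a^2 - 7*a + 18*m^3 + m^2*(-27*a - 15) + m*(-38*a^2 + 54*a - 4) + 1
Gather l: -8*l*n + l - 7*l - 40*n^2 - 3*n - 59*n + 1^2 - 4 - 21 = l*(-8*n - 6) - 40*n^2 - 62*n - 24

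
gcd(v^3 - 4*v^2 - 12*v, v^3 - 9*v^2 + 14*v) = v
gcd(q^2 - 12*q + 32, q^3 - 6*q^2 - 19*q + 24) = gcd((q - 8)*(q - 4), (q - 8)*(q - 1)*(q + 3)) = q - 8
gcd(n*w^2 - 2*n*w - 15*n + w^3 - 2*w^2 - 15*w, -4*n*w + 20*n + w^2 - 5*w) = w - 5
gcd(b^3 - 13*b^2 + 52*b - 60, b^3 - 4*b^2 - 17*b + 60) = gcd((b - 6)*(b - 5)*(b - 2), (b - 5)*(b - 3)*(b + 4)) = b - 5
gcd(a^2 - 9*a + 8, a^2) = 1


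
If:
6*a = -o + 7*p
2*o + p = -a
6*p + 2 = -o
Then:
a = -30/53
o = 26/53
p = -22/53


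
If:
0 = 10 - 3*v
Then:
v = 10/3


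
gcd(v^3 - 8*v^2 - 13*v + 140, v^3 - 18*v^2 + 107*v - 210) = v^2 - 12*v + 35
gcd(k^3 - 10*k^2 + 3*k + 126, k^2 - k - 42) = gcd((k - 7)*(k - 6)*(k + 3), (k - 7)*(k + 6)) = k - 7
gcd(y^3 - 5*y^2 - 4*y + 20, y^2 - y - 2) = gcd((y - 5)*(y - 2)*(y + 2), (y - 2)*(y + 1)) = y - 2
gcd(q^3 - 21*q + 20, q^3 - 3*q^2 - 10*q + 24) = q - 4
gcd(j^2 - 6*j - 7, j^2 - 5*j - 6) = j + 1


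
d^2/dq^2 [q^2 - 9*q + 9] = 2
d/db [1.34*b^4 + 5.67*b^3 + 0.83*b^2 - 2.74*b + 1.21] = 5.36*b^3 + 17.01*b^2 + 1.66*b - 2.74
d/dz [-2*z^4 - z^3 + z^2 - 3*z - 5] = -8*z^3 - 3*z^2 + 2*z - 3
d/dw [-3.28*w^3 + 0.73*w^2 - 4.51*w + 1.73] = -9.84*w^2 + 1.46*w - 4.51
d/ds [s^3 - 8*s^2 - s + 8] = 3*s^2 - 16*s - 1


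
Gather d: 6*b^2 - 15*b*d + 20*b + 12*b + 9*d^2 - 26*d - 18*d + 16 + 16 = 6*b^2 + 32*b + 9*d^2 + d*(-15*b - 44) + 32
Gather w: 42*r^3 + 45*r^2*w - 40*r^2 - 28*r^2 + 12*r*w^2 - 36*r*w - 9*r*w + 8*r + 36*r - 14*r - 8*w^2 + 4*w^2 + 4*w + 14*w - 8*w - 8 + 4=42*r^3 - 68*r^2 + 30*r + w^2*(12*r - 4) + w*(45*r^2 - 45*r + 10) - 4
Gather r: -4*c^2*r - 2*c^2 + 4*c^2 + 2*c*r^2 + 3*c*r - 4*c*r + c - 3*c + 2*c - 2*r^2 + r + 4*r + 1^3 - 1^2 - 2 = 2*c^2 + r^2*(2*c - 2) + r*(-4*c^2 - c + 5) - 2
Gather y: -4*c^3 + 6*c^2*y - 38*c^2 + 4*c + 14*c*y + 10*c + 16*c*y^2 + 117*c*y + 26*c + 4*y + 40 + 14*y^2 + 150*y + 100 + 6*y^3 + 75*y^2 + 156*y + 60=-4*c^3 - 38*c^2 + 40*c + 6*y^3 + y^2*(16*c + 89) + y*(6*c^2 + 131*c + 310) + 200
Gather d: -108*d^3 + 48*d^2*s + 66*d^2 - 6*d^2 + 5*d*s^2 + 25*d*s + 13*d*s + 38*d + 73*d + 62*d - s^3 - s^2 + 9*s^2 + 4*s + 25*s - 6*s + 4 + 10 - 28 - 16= -108*d^3 + d^2*(48*s + 60) + d*(5*s^2 + 38*s + 173) - s^3 + 8*s^2 + 23*s - 30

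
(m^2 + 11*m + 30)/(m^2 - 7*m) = (m^2 + 11*m + 30)/(m*(m - 7))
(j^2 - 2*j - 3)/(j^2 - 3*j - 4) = (j - 3)/(j - 4)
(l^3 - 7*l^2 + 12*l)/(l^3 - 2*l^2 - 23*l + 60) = l/(l + 5)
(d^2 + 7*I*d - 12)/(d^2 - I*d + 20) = (d + 3*I)/(d - 5*I)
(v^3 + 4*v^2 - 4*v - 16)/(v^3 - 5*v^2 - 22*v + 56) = (v + 2)/(v - 7)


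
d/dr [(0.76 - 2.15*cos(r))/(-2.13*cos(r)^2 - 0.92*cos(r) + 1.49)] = (4.5795*cos(r)^2 - 3.2376*cos(r) + 2.5043)*sin(r)/(4.5369*cos(r)^4 + 3.9192*cos(r)^3 - 5.501*cos(r)^2 - 2.7416*cos(r) + 2.2201)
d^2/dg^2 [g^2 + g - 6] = 2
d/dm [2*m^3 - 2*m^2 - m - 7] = 6*m^2 - 4*m - 1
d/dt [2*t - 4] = 2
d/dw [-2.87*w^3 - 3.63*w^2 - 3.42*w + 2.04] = -8.61*w^2 - 7.26*w - 3.42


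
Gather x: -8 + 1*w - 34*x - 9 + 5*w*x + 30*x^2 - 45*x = w + 30*x^2 + x*(5*w - 79) - 17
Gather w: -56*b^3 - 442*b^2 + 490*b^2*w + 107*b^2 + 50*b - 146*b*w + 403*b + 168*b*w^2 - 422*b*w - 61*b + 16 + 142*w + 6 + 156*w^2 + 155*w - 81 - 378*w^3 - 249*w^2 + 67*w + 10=-56*b^3 - 335*b^2 + 392*b - 378*w^3 + w^2*(168*b - 93) + w*(490*b^2 - 568*b + 364) - 49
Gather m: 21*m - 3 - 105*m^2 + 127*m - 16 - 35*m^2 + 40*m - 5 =-140*m^2 + 188*m - 24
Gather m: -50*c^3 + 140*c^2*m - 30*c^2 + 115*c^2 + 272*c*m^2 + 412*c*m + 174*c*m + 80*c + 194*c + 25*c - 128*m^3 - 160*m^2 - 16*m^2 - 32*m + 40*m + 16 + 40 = -50*c^3 + 85*c^2 + 299*c - 128*m^3 + m^2*(272*c - 176) + m*(140*c^2 + 586*c + 8) + 56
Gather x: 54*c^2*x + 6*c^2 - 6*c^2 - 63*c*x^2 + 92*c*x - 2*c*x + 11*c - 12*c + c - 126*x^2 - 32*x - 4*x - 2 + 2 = x^2*(-63*c - 126) + x*(54*c^2 + 90*c - 36)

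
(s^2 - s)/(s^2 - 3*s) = (s - 1)/(s - 3)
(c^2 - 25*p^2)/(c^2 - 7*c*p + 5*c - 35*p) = (c^2 - 25*p^2)/(c^2 - 7*c*p + 5*c - 35*p)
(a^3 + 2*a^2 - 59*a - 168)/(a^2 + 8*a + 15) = (a^2 - a - 56)/(a + 5)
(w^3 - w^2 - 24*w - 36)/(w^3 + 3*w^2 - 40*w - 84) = (w + 3)/(w + 7)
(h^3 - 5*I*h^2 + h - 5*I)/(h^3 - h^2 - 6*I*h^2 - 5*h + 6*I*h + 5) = (h + I)/(h - 1)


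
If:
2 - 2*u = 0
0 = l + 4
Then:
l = -4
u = 1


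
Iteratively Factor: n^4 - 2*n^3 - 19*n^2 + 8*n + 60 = (n + 2)*(n^3 - 4*n^2 - 11*n + 30) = (n - 5)*(n + 2)*(n^2 + n - 6) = (n - 5)*(n + 2)*(n + 3)*(n - 2)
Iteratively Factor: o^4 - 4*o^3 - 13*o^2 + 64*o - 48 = (o - 3)*(o^3 - o^2 - 16*o + 16) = (o - 3)*(o + 4)*(o^2 - 5*o + 4) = (o - 3)*(o - 1)*(o + 4)*(o - 4)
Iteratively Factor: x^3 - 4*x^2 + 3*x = (x - 3)*(x^2 - x) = (x - 3)*(x - 1)*(x)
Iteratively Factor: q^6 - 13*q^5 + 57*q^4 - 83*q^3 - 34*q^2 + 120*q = (q - 2)*(q^5 - 11*q^4 + 35*q^3 - 13*q^2 - 60*q) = (q - 3)*(q - 2)*(q^4 - 8*q^3 + 11*q^2 + 20*q) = (q - 5)*(q - 3)*(q - 2)*(q^3 - 3*q^2 - 4*q) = (q - 5)*(q - 4)*(q - 3)*(q - 2)*(q^2 + q) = (q - 5)*(q - 4)*(q - 3)*(q - 2)*(q + 1)*(q)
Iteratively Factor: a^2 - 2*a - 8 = (a + 2)*(a - 4)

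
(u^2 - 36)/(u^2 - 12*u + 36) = (u + 6)/(u - 6)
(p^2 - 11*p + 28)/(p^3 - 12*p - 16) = (p - 7)/(p^2 + 4*p + 4)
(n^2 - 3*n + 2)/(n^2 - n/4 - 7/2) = 4*(n - 1)/(4*n + 7)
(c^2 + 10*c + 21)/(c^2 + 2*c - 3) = (c + 7)/(c - 1)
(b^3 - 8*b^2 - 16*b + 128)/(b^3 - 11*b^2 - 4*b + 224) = (b - 4)/(b - 7)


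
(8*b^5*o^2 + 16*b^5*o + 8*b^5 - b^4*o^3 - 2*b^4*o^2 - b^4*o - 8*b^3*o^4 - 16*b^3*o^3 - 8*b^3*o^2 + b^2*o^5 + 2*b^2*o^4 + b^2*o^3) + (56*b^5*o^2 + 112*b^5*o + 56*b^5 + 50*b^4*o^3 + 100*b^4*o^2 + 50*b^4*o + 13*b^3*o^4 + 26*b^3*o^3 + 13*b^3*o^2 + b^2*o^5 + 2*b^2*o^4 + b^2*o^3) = 64*b^5*o^2 + 128*b^5*o + 64*b^5 + 49*b^4*o^3 + 98*b^4*o^2 + 49*b^4*o + 5*b^3*o^4 + 10*b^3*o^3 + 5*b^3*o^2 + 2*b^2*o^5 + 4*b^2*o^4 + 2*b^2*o^3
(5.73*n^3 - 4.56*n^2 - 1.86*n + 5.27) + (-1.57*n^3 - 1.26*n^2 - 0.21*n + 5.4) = 4.16*n^3 - 5.82*n^2 - 2.07*n + 10.67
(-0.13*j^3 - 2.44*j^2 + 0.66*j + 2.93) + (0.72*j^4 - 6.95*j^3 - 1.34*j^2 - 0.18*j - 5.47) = 0.72*j^4 - 7.08*j^3 - 3.78*j^2 + 0.48*j - 2.54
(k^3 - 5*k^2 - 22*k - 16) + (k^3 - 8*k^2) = 2*k^3 - 13*k^2 - 22*k - 16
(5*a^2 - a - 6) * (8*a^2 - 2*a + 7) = 40*a^4 - 18*a^3 - 11*a^2 + 5*a - 42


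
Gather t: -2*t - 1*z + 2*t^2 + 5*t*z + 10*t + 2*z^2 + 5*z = 2*t^2 + t*(5*z + 8) + 2*z^2 + 4*z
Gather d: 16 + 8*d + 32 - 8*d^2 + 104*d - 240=-8*d^2 + 112*d - 192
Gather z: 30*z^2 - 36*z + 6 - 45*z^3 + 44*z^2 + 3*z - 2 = -45*z^3 + 74*z^2 - 33*z + 4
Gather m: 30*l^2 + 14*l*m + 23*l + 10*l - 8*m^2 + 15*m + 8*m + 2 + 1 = 30*l^2 + 33*l - 8*m^2 + m*(14*l + 23) + 3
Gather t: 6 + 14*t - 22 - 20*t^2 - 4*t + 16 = -20*t^2 + 10*t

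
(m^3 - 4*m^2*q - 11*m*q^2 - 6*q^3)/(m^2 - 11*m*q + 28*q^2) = (m^3 - 4*m^2*q - 11*m*q^2 - 6*q^3)/(m^2 - 11*m*q + 28*q^2)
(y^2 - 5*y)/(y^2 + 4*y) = (y - 5)/(y + 4)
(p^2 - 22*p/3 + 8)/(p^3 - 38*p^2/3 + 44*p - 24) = (3*p - 4)/(3*p^2 - 20*p + 12)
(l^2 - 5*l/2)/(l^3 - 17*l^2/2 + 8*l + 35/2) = l/(l^2 - 6*l - 7)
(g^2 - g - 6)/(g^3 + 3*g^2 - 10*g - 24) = 1/(g + 4)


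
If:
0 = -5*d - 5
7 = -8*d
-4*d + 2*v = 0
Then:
No Solution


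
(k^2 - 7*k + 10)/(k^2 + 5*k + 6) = (k^2 - 7*k + 10)/(k^2 + 5*k + 6)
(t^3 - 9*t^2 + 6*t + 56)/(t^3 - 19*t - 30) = (t^2 - 11*t + 28)/(t^2 - 2*t - 15)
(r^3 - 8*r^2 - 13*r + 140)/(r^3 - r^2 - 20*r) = (r - 7)/r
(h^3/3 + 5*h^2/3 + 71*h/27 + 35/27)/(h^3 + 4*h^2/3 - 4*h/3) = (9*h^3 + 45*h^2 + 71*h + 35)/(9*h*(3*h^2 + 4*h - 4))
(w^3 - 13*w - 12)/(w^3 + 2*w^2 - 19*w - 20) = (w + 3)/(w + 5)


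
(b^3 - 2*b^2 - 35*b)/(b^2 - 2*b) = (b^2 - 2*b - 35)/(b - 2)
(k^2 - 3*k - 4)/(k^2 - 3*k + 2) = (k^2 - 3*k - 4)/(k^2 - 3*k + 2)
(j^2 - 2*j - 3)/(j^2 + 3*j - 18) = (j + 1)/(j + 6)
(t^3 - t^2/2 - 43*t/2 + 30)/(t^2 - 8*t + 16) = (2*t^2 + 7*t - 15)/(2*(t - 4))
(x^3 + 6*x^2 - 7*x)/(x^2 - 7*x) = (x^2 + 6*x - 7)/(x - 7)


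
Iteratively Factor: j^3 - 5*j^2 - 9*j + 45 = (j - 5)*(j^2 - 9) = (j - 5)*(j + 3)*(j - 3)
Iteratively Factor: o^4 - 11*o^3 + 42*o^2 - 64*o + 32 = (o - 4)*(o^3 - 7*o^2 + 14*o - 8) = (o - 4)*(o - 2)*(o^2 - 5*o + 4) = (o - 4)^2*(o - 2)*(o - 1)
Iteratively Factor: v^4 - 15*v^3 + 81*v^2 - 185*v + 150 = (v - 3)*(v^3 - 12*v^2 + 45*v - 50) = (v - 5)*(v - 3)*(v^2 - 7*v + 10) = (v - 5)^2*(v - 3)*(v - 2)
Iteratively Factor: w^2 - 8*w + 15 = (w - 3)*(w - 5)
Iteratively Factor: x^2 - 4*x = (x)*(x - 4)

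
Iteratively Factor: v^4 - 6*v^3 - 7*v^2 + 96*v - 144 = (v + 4)*(v^3 - 10*v^2 + 33*v - 36) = (v - 3)*(v + 4)*(v^2 - 7*v + 12) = (v - 3)^2*(v + 4)*(v - 4)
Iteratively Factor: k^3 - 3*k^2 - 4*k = (k)*(k^2 - 3*k - 4) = k*(k + 1)*(k - 4)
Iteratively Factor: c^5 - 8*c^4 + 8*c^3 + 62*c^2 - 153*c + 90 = (c - 1)*(c^4 - 7*c^3 + c^2 + 63*c - 90) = (c - 5)*(c - 1)*(c^3 - 2*c^2 - 9*c + 18) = (c - 5)*(c - 3)*(c - 1)*(c^2 + c - 6) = (c - 5)*(c - 3)*(c - 2)*(c - 1)*(c + 3)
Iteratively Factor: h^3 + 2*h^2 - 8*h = (h)*(h^2 + 2*h - 8) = h*(h - 2)*(h + 4)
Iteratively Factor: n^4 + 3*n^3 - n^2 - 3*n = (n)*(n^3 + 3*n^2 - n - 3) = n*(n + 3)*(n^2 - 1) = n*(n - 1)*(n + 3)*(n + 1)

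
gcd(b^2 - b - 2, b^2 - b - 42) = 1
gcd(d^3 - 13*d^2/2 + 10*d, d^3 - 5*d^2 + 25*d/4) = d^2 - 5*d/2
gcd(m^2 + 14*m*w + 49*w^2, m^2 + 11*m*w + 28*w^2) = m + 7*w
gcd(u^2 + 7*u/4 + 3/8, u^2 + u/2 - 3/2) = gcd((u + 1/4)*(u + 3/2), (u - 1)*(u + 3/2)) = u + 3/2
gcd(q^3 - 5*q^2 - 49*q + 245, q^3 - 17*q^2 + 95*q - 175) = q^2 - 12*q + 35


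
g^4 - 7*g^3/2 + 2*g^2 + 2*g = g*(g - 2)^2*(g + 1/2)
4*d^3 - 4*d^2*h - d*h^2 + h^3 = (-2*d + h)*(-d + h)*(2*d + h)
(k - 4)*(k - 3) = k^2 - 7*k + 12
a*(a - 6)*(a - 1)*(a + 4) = a^4 - 3*a^3 - 22*a^2 + 24*a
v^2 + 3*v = v*(v + 3)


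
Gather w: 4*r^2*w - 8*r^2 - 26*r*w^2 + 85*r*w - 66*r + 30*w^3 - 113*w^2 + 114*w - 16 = -8*r^2 - 66*r + 30*w^3 + w^2*(-26*r - 113) + w*(4*r^2 + 85*r + 114) - 16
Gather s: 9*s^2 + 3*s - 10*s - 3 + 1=9*s^2 - 7*s - 2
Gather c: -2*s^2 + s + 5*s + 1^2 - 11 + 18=-2*s^2 + 6*s + 8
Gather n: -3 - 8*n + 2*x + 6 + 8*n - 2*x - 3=0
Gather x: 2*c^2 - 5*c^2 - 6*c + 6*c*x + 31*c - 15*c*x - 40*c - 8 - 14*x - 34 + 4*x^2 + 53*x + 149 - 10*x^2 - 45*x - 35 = -3*c^2 - 15*c - 6*x^2 + x*(-9*c - 6) + 72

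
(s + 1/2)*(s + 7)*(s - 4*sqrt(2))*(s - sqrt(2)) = s^4 - 5*sqrt(2)*s^3 + 15*s^3/2 - 75*sqrt(2)*s^2/2 + 23*s^2/2 - 35*sqrt(2)*s/2 + 60*s + 28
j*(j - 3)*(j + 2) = j^3 - j^2 - 6*j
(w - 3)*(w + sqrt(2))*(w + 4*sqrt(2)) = w^3 - 3*w^2 + 5*sqrt(2)*w^2 - 15*sqrt(2)*w + 8*w - 24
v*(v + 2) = v^2 + 2*v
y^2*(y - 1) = y^3 - y^2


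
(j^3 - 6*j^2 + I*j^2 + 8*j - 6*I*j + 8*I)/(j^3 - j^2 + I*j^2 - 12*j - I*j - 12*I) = (j - 2)/(j + 3)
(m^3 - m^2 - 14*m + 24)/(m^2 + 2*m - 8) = m - 3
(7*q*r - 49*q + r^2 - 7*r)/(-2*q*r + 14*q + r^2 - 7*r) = (-7*q - r)/(2*q - r)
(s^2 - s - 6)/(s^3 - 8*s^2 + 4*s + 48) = (s - 3)/(s^2 - 10*s + 24)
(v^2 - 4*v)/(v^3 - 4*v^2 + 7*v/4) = 4*(v - 4)/(4*v^2 - 16*v + 7)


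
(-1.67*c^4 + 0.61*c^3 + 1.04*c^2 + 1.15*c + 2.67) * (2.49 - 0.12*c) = 0.2004*c^5 - 4.2315*c^4 + 1.3941*c^3 + 2.4516*c^2 + 2.5431*c + 6.6483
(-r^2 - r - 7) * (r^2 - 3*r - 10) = -r^4 + 2*r^3 + 6*r^2 + 31*r + 70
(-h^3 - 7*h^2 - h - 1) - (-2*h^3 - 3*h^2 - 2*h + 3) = h^3 - 4*h^2 + h - 4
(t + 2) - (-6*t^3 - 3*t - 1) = 6*t^3 + 4*t + 3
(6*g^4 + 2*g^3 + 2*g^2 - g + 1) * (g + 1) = 6*g^5 + 8*g^4 + 4*g^3 + g^2 + 1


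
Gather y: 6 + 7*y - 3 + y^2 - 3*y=y^2 + 4*y + 3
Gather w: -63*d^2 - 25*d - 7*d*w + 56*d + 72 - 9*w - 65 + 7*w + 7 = -63*d^2 + 31*d + w*(-7*d - 2) + 14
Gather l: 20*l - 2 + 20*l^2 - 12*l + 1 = 20*l^2 + 8*l - 1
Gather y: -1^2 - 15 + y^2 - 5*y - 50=y^2 - 5*y - 66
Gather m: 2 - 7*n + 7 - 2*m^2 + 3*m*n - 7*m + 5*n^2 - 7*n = -2*m^2 + m*(3*n - 7) + 5*n^2 - 14*n + 9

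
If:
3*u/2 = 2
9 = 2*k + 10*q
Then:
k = 9/2 - 5*q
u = 4/3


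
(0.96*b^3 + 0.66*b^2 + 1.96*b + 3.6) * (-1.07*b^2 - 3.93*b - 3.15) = -1.0272*b^5 - 4.479*b^4 - 7.715*b^3 - 13.6338*b^2 - 20.322*b - 11.34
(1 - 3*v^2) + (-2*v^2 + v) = -5*v^2 + v + 1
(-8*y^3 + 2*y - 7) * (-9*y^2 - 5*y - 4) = 72*y^5 + 40*y^4 + 14*y^3 + 53*y^2 + 27*y + 28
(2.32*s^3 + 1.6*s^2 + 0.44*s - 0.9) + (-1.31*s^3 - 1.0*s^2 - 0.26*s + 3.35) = 1.01*s^3 + 0.6*s^2 + 0.18*s + 2.45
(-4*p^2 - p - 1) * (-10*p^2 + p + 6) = 40*p^4 + 6*p^3 - 15*p^2 - 7*p - 6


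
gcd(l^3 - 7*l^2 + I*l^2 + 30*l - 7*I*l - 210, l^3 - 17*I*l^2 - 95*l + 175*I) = l - 5*I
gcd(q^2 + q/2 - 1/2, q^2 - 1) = q + 1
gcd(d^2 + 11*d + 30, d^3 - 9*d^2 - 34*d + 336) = d + 6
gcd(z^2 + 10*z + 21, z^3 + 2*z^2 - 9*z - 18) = z + 3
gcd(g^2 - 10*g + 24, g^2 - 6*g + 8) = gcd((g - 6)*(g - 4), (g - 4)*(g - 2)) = g - 4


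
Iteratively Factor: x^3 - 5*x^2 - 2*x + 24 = (x - 4)*(x^2 - x - 6) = (x - 4)*(x + 2)*(x - 3)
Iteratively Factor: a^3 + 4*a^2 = (a)*(a^2 + 4*a) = a*(a + 4)*(a)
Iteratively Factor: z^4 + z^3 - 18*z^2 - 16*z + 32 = (z - 4)*(z^3 + 5*z^2 + 2*z - 8) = (z - 4)*(z + 4)*(z^2 + z - 2) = (z - 4)*(z - 1)*(z + 4)*(z + 2)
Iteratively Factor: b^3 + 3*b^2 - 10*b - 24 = (b + 4)*(b^2 - b - 6) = (b + 2)*(b + 4)*(b - 3)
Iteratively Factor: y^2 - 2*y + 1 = (y - 1)*(y - 1)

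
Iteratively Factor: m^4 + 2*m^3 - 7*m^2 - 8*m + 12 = (m + 3)*(m^3 - m^2 - 4*m + 4) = (m - 1)*(m + 3)*(m^2 - 4) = (m - 1)*(m + 2)*(m + 3)*(m - 2)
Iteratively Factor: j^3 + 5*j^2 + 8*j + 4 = (j + 2)*(j^2 + 3*j + 2) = (j + 1)*(j + 2)*(j + 2)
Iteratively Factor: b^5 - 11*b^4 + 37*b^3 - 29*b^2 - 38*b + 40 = (b - 5)*(b^4 - 6*b^3 + 7*b^2 + 6*b - 8) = (b - 5)*(b - 4)*(b^3 - 2*b^2 - b + 2) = (b - 5)*(b - 4)*(b + 1)*(b^2 - 3*b + 2) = (b - 5)*(b - 4)*(b - 1)*(b + 1)*(b - 2)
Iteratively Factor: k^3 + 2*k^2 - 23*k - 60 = (k + 3)*(k^2 - k - 20) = (k + 3)*(k + 4)*(k - 5)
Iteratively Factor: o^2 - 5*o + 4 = (o - 4)*(o - 1)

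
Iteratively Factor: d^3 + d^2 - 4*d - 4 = (d + 2)*(d^2 - d - 2) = (d - 2)*(d + 2)*(d + 1)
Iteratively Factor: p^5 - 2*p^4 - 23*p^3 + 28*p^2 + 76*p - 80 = (p - 2)*(p^4 - 23*p^2 - 18*p + 40) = (p - 2)*(p + 4)*(p^3 - 4*p^2 - 7*p + 10) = (p - 5)*(p - 2)*(p + 4)*(p^2 + p - 2) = (p - 5)*(p - 2)*(p + 2)*(p + 4)*(p - 1)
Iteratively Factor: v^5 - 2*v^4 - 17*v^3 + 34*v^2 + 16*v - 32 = (v - 2)*(v^4 - 17*v^2 + 16) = (v - 4)*(v - 2)*(v^3 + 4*v^2 - v - 4) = (v - 4)*(v - 2)*(v - 1)*(v^2 + 5*v + 4) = (v - 4)*(v - 2)*(v - 1)*(v + 4)*(v + 1)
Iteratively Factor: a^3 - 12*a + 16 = (a - 2)*(a^2 + 2*a - 8) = (a - 2)^2*(a + 4)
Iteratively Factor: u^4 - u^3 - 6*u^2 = (u)*(u^3 - u^2 - 6*u) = u*(u + 2)*(u^2 - 3*u) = u*(u - 3)*(u + 2)*(u)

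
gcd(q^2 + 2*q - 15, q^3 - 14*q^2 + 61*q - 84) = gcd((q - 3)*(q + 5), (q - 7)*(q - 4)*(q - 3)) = q - 3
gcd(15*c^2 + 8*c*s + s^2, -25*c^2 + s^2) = 5*c + s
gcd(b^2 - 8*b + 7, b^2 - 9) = 1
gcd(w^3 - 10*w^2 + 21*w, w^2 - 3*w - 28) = w - 7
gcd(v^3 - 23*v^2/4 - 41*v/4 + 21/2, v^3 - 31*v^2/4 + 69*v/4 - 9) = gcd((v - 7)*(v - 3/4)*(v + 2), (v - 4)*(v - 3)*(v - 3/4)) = v - 3/4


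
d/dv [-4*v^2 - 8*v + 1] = -8*v - 8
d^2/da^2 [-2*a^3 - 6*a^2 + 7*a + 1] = -12*a - 12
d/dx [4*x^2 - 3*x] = 8*x - 3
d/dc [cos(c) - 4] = -sin(c)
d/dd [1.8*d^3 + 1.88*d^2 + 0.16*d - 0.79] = 5.4*d^2 + 3.76*d + 0.16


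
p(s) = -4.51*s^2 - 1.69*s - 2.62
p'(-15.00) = 133.61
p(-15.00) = -992.02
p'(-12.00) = 106.55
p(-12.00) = -631.78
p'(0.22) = -3.67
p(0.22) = -3.21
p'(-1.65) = 13.19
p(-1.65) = -12.11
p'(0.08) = -2.41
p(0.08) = -2.78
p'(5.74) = -53.46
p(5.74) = -160.91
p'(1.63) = -16.39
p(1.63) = -17.36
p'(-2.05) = 16.80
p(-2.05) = -18.11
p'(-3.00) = 25.37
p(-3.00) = -38.14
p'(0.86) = -9.45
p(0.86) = -7.41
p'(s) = -9.02*s - 1.69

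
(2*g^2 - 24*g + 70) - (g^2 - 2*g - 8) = g^2 - 22*g + 78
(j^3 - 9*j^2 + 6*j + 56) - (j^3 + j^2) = -10*j^2 + 6*j + 56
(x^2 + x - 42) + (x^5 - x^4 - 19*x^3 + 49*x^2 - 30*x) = x^5 - x^4 - 19*x^3 + 50*x^2 - 29*x - 42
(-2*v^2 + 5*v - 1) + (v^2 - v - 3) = -v^2 + 4*v - 4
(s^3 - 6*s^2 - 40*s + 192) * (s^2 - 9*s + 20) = s^5 - 15*s^4 + 34*s^3 + 432*s^2 - 2528*s + 3840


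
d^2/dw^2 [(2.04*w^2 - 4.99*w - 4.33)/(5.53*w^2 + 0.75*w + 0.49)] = (5.6843418860808e-14*w^4 - 322.119182*w^3 - 827.65851*w^2 - 26.623632*w + 23.24201)/(169.112377*w^6 + 68.807025*w^5 + 54.285798*w^4 + 12.615525*w^3 + 4.810134*w^2 + 0.540225*w + 0.117649)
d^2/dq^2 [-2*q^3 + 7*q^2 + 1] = 14 - 12*q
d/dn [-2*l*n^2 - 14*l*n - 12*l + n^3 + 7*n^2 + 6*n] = -4*l*n - 14*l + 3*n^2 + 14*n + 6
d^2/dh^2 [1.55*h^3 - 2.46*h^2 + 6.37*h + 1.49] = 9.3*h - 4.92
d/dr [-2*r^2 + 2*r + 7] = 2 - 4*r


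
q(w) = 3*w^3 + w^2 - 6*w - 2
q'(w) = 9*w^2 + 2*w - 6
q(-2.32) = -20.16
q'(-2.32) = 37.80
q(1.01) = -3.95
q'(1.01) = 5.20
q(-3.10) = -63.16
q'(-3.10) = 74.29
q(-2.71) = -38.10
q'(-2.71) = 54.68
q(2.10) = 17.59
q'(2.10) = 37.89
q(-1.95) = -8.74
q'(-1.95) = 24.32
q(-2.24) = -17.26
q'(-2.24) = 34.68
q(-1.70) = -3.65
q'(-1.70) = 16.61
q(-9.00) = -2054.00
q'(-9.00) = 705.00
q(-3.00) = -56.00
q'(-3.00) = 69.00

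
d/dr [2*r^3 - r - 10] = 6*r^2 - 1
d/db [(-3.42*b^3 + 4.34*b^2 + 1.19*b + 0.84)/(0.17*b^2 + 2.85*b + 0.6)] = (-0.5814*b^4 - 19.494*b^3 + 6.0107*b^2 + 4.9224*b - 1.68)/(0.0289*b^4 + 0.969*b^3 + 8.3265*b^2 + 3.42*b + 0.36)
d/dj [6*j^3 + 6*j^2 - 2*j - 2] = 18*j^2 + 12*j - 2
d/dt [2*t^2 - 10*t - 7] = 4*t - 10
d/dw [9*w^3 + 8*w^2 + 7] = w*(27*w + 16)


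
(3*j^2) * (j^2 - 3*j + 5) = 3*j^4 - 9*j^3 + 15*j^2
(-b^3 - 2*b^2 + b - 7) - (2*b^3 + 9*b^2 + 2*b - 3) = -3*b^3 - 11*b^2 - b - 4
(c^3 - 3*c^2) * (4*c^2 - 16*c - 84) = 4*c^5 - 28*c^4 - 36*c^3 + 252*c^2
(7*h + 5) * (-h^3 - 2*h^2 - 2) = -7*h^4 - 19*h^3 - 10*h^2 - 14*h - 10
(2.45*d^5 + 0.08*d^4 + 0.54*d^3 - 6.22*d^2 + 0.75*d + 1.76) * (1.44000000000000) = 3.528*d^5 + 0.1152*d^4 + 0.7776*d^3 - 8.9568*d^2 + 1.08*d + 2.5344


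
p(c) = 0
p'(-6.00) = 0.00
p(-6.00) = 0.00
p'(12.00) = 0.00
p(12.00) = 0.00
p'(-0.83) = 0.00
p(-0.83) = 0.00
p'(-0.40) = 0.00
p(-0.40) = 0.00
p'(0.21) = 0.00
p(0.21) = 0.00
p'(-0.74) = 0.00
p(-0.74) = 0.00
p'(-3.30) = 0.00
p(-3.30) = 0.00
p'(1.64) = 0.00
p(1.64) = 0.00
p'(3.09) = 0.00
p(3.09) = 0.00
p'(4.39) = 0.00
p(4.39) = 0.00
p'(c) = 0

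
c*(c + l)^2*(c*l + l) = c^4*l + 2*c^3*l^2 + c^3*l + c^2*l^3 + 2*c^2*l^2 + c*l^3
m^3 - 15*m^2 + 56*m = m*(m - 8)*(m - 7)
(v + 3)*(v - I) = v^2 + 3*v - I*v - 3*I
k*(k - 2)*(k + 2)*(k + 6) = k^4 + 6*k^3 - 4*k^2 - 24*k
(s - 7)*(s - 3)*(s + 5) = s^3 - 5*s^2 - 29*s + 105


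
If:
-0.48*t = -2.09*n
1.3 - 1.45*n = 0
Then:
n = 0.90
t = 3.90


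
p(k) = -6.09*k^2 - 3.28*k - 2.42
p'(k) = -12.18*k - 3.28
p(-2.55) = -33.66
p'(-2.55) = 27.78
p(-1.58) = -12.44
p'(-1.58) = 15.96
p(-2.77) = -40.06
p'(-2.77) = 30.46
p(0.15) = -3.05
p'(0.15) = -5.11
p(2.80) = -59.35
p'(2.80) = -37.38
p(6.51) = -281.87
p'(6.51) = -82.57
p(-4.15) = -93.69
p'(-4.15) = 47.27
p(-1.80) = -16.25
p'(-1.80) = 18.64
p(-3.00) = -47.39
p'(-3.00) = 33.26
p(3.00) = -67.07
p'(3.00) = -39.82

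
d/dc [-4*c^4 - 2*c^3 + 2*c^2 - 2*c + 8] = -16*c^3 - 6*c^2 + 4*c - 2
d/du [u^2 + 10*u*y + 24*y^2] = 2*u + 10*y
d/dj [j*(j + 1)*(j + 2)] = 3*j^2 + 6*j + 2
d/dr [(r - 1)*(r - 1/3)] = 2*r - 4/3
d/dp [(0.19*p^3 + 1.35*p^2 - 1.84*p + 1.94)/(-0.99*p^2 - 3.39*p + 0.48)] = (-0.1881*p^4 - 1.2882*p^3 - 6.1245*p^2 + 5.1372*p + 5.6934)/(0.9801*p^4 + 6.7122*p^3 + 10.5417*p^2 - 3.2544*p + 0.2304)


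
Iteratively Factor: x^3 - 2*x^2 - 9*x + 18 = (x + 3)*(x^2 - 5*x + 6) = (x - 3)*(x + 3)*(x - 2)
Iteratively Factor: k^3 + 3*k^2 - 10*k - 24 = (k - 3)*(k^2 + 6*k + 8) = (k - 3)*(k + 2)*(k + 4)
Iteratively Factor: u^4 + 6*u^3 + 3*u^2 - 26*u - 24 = (u + 4)*(u^3 + 2*u^2 - 5*u - 6) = (u - 2)*(u + 4)*(u^2 + 4*u + 3) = (u - 2)*(u + 3)*(u + 4)*(u + 1)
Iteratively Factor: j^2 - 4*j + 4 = (j - 2)*(j - 2)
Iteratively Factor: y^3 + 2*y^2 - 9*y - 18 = (y + 2)*(y^2 - 9) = (y + 2)*(y + 3)*(y - 3)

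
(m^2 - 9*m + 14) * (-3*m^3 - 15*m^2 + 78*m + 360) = -3*m^5 + 12*m^4 + 171*m^3 - 552*m^2 - 2148*m + 5040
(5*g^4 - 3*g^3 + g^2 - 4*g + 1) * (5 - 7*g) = -35*g^5 + 46*g^4 - 22*g^3 + 33*g^2 - 27*g + 5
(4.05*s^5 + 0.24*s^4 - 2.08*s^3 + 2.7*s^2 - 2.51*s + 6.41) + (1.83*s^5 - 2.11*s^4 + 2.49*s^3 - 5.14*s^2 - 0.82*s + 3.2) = 5.88*s^5 - 1.87*s^4 + 0.41*s^3 - 2.44*s^2 - 3.33*s + 9.61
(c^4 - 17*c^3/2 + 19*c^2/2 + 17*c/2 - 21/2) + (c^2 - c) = c^4 - 17*c^3/2 + 21*c^2/2 + 15*c/2 - 21/2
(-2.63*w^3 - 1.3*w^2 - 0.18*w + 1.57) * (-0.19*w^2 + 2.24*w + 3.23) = 0.4997*w^5 - 5.6442*w^4 - 11.3727*w^3 - 4.9005*w^2 + 2.9354*w + 5.0711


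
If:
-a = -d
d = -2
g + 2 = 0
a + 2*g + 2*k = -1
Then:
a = -2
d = -2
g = -2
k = 5/2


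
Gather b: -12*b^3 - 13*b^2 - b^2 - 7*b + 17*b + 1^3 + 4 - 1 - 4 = -12*b^3 - 14*b^2 + 10*b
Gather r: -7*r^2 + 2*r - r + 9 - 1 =-7*r^2 + r + 8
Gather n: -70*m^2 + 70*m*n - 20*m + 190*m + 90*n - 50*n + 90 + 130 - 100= -70*m^2 + 170*m + n*(70*m + 40) + 120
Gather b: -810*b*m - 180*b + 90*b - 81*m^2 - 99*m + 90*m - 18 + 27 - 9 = b*(-810*m - 90) - 81*m^2 - 9*m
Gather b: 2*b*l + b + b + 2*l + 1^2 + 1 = b*(2*l + 2) + 2*l + 2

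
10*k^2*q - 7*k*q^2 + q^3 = q*(-5*k + q)*(-2*k + q)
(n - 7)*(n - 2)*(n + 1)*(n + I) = n^4 - 8*n^3 + I*n^3 + 5*n^2 - 8*I*n^2 + 14*n + 5*I*n + 14*I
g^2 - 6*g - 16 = (g - 8)*(g + 2)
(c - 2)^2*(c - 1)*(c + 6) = c^4 + c^3 - 22*c^2 + 44*c - 24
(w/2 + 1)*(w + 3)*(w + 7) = w^3/2 + 6*w^2 + 41*w/2 + 21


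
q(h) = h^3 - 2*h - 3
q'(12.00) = 430.00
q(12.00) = 1701.00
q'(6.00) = 106.00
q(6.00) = 201.00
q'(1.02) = 1.12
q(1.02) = -3.98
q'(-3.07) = 26.27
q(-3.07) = -25.79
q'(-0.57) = -1.03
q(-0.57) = -2.05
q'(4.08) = 47.94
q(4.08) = 56.76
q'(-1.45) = 4.31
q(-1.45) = -3.15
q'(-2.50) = 16.75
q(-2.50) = -13.62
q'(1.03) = 1.18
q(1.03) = -3.97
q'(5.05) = 74.51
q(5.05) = 115.69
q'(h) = 3*h^2 - 2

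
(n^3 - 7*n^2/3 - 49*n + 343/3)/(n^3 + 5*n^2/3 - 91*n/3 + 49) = (n - 7)/(n - 3)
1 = 1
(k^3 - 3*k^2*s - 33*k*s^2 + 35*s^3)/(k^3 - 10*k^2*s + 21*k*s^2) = (-k^2 - 4*k*s + 5*s^2)/(k*(-k + 3*s))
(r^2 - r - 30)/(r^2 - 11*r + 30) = (r + 5)/(r - 5)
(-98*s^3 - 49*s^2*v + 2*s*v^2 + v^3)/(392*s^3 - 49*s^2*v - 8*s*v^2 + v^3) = (-2*s - v)/(8*s - v)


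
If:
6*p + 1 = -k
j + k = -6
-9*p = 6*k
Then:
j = -19/3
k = 1/3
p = -2/9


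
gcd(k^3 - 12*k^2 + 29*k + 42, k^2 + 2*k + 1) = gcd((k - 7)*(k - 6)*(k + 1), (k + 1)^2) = k + 1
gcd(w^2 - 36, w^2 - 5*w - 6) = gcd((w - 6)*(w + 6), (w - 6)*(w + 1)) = w - 6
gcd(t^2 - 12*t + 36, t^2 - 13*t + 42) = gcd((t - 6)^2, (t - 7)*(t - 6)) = t - 6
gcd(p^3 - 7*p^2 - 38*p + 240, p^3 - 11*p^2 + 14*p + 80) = p^2 - 13*p + 40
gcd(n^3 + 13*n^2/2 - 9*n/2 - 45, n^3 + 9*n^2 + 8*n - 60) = n + 6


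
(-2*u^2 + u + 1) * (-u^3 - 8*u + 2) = 2*u^5 - u^4 + 15*u^3 - 12*u^2 - 6*u + 2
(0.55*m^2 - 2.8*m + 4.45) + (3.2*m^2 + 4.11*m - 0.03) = 3.75*m^2 + 1.31*m + 4.42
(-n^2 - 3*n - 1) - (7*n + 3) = -n^2 - 10*n - 4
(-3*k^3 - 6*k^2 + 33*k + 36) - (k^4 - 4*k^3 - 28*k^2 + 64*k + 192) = -k^4 + k^3 + 22*k^2 - 31*k - 156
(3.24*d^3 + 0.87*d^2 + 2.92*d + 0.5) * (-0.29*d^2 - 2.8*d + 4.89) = -0.9396*d^5 - 9.3243*d^4 + 12.5608*d^3 - 4.0667*d^2 + 12.8788*d + 2.445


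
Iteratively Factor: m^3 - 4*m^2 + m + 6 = (m - 2)*(m^2 - 2*m - 3) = (m - 2)*(m + 1)*(m - 3)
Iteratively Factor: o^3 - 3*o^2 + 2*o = (o - 2)*(o^2 - o) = (o - 2)*(o - 1)*(o)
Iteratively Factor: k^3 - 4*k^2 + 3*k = (k - 1)*(k^2 - 3*k) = (k - 3)*(k - 1)*(k)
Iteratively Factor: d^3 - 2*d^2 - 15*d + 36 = (d + 4)*(d^2 - 6*d + 9) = (d - 3)*(d + 4)*(d - 3)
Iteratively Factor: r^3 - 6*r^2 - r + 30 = (r - 5)*(r^2 - r - 6) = (r - 5)*(r - 3)*(r + 2)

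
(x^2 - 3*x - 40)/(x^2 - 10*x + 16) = (x + 5)/(x - 2)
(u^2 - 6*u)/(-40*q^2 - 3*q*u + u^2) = u*(6 - u)/(40*q^2 + 3*q*u - u^2)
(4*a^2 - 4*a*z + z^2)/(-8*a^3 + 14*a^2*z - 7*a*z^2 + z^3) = (-2*a + z)/(4*a^2 - 5*a*z + z^2)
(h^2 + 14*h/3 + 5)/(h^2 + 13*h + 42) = (h^2 + 14*h/3 + 5)/(h^2 + 13*h + 42)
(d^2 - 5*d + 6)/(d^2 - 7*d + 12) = (d - 2)/(d - 4)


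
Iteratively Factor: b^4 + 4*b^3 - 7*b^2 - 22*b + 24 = (b - 1)*(b^3 + 5*b^2 - 2*b - 24) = (b - 1)*(b + 4)*(b^2 + b - 6) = (b - 1)*(b + 3)*(b + 4)*(b - 2)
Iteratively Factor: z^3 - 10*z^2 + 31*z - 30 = (z - 2)*(z^2 - 8*z + 15) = (z - 3)*(z - 2)*(z - 5)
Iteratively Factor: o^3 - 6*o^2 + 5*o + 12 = (o - 4)*(o^2 - 2*o - 3) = (o - 4)*(o - 3)*(o + 1)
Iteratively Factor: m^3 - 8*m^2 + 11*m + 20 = (m - 5)*(m^2 - 3*m - 4) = (m - 5)*(m - 4)*(m + 1)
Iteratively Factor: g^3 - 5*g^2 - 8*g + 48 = (g - 4)*(g^2 - g - 12) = (g - 4)^2*(g + 3)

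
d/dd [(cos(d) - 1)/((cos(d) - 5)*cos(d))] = (sin(d) + 5*sin(d)/cos(d)^2 - 2*tan(d))/(cos(d) - 5)^2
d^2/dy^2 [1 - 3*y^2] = -6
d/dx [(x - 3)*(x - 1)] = 2*x - 4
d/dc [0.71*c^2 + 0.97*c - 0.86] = 1.42*c + 0.97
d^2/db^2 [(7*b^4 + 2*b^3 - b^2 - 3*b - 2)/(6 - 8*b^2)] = (-112*b^6 + 252*b^4 + 24*b^3 - 246*b^2 + 54*b + 33)/(64*b^6 - 144*b^4 + 108*b^2 - 27)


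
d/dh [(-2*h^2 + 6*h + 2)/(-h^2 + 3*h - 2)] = 6*(2*h - 3)/(h^2 - 3*h + 2)^2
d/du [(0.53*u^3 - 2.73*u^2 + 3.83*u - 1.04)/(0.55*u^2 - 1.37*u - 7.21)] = (0.2915*u^4 - 1.4522*u^3 - 9.8303*u^2 + 40.5106*u - 29.0391)/(0.3025*u^4 - 1.507*u^3 - 6.0541*u^2 + 19.7554*u + 51.9841)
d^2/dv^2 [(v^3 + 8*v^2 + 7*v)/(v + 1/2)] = 4*(4*v^3 + 6*v^2 + 3*v - 6)/(8*v^3 + 12*v^2 + 6*v + 1)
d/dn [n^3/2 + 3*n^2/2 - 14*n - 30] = 3*n^2/2 + 3*n - 14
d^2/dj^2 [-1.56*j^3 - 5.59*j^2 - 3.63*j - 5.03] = -9.36*j - 11.18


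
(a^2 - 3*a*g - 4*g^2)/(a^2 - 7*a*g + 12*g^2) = (a + g)/(a - 3*g)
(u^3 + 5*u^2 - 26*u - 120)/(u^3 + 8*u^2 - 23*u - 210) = (u + 4)/(u + 7)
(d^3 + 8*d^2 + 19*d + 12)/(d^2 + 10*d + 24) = (d^2 + 4*d + 3)/(d + 6)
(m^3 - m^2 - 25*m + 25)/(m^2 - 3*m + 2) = (m^2 - 25)/(m - 2)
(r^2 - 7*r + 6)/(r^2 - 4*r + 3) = (r - 6)/(r - 3)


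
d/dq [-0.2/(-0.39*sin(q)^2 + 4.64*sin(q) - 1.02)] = (0.928 - 0.156*sin(q))*cos(q)/(0.39*sin(q)^2 - 4.64*sin(q) + 1.02)^2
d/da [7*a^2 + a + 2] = 14*a + 1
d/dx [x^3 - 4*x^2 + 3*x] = 3*x^2 - 8*x + 3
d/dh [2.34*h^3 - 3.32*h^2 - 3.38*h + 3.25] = 7.02*h^2 - 6.64*h - 3.38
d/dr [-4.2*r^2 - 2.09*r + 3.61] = -8.4*r - 2.09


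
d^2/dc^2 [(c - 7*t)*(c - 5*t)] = 2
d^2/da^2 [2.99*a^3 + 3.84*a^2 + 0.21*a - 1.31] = 17.94*a + 7.68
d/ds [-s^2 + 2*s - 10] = 2 - 2*s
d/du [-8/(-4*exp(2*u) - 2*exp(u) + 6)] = (-16*exp(u) - 4)*exp(u)/(2*exp(2*u) + exp(u) - 3)^2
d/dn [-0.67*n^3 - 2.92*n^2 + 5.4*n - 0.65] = -2.01*n^2 - 5.84*n + 5.4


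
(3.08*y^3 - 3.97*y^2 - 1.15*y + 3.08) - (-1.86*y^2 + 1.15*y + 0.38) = 3.08*y^3 - 2.11*y^2 - 2.3*y + 2.7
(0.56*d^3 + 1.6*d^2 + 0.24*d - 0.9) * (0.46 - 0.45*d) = -0.252*d^4 - 0.4624*d^3 + 0.628*d^2 + 0.5154*d - 0.414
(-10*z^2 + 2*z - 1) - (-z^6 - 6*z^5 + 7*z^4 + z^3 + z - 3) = z^6 + 6*z^5 - 7*z^4 - z^3 - 10*z^2 + z + 2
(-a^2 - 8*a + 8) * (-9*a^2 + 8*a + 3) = 9*a^4 + 64*a^3 - 139*a^2 + 40*a + 24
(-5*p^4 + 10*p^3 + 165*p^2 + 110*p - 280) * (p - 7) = -5*p^5 + 45*p^4 + 95*p^3 - 1045*p^2 - 1050*p + 1960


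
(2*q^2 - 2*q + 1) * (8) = 16*q^2 - 16*q + 8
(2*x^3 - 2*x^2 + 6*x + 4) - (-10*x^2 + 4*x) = 2*x^3 + 8*x^2 + 2*x + 4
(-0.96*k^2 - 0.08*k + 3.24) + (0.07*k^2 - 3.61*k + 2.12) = -0.89*k^2 - 3.69*k + 5.36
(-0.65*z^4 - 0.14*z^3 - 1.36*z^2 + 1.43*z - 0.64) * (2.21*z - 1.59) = -1.4365*z^5 + 0.7241*z^4 - 2.783*z^3 + 5.3227*z^2 - 3.6881*z + 1.0176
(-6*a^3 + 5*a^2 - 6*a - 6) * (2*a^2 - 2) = -12*a^5 + 10*a^4 - 22*a^2 + 12*a + 12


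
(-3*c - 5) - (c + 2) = -4*c - 7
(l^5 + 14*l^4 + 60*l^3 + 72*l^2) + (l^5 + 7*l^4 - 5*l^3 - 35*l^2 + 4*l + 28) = 2*l^5 + 21*l^4 + 55*l^3 + 37*l^2 + 4*l + 28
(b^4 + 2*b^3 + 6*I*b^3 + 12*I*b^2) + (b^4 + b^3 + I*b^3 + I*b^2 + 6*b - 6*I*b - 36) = 2*b^4 + 3*b^3 + 7*I*b^3 + 13*I*b^2 + 6*b - 6*I*b - 36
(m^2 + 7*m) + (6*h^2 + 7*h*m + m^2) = 6*h^2 + 7*h*m + 2*m^2 + 7*m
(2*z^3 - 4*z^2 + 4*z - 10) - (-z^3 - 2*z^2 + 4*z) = 3*z^3 - 2*z^2 - 10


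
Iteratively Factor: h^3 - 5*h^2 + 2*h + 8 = (h + 1)*(h^2 - 6*h + 8) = (h - 4)*(h + 1)*(h - 2)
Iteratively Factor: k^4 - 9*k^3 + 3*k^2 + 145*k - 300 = (k + 4)*(k^3 - 13*k^2 + 55*k - 75) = (k - 5)*(k + 4)*(k^2 - 8*k + 15) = (k - 5)^2*(k + 4)*(k - 3)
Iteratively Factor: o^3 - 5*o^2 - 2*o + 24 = (o - 3)*(o^2 - 2*o - 8) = (o - 3)*(o + 2)*(o - 4)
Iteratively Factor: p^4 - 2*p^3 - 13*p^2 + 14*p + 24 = (p + 3)*(p^3 - 5*p^2 + 2*p + 8) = (p - 4)*(p + 3)*(p^2 - p - 2) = (p - 4)*(p + 1)*(p + 3)*(p - 2)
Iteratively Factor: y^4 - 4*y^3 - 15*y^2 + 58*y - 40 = (y - 1)*(y^3 - 3*y^2 - 18*y + 40) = (y - 2)*(y - 1)*(y^2 - y - 20) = (y - 2)*(y - 1)*(y + 4)*(y - 5)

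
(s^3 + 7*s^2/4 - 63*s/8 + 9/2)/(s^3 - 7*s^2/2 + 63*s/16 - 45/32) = 4*(s + 4)/(4*s - 5)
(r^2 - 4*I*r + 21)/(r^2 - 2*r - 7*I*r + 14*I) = (r + 3*I)/(r - 2)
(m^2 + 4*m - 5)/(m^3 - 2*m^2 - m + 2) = (m + 5)/(m^2 - m - 2)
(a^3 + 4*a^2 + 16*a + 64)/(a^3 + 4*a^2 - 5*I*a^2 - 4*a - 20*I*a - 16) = (a + 4*I)/(a - I)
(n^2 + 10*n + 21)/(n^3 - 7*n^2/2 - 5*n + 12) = 2*(n^2 + 10*n + 21)/(2*n^3 - 7*n^2 - 10*n + 24)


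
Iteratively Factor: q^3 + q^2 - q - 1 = (q + 1)*(q^2 - 1) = (q - 1)*(q + 1)*(q + 1)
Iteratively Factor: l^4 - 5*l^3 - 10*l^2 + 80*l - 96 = (l + 4)*(l^3 - 9*l^2 + 26*l - 24) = (l - 2)*(l + 4)*(l^2 - 7*l + 12) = (l - 4)*(l - 2)*(l + 4)*(l - 3)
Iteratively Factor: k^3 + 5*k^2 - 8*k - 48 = (k - 3)*(k^2 + 8*k + 16) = (k - 3)*(k + 4)*(k + 4)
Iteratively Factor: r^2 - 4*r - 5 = (r - 5)*(r + 1)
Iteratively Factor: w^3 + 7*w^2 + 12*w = (w + 3)*(w^2 + 4*w) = (w + 3)*(w + 4)*(w)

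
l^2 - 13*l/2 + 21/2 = (l - 7/2)*(l - 3)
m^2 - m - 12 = (m - 4)*(m + 3)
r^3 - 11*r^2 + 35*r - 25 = (r - 5)^2*(r - 1)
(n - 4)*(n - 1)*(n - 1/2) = n^3 - 11*n^2/2 + 13*n/2 - 2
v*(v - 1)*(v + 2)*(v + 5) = v^4 + 6*v^3 + 3*v^2 - 10*v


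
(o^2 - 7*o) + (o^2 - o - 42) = 2*o^2 - 8*o - 42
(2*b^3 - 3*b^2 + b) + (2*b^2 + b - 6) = 2*b^3 - b^2 + 2*b - 6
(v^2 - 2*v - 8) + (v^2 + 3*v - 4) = 2*v^2 + v - 12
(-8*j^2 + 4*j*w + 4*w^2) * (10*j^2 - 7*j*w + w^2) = -80*j^4 + 96*j^3*w + 4*j^2*w^2 - 24*j*w^3 + 4*w^4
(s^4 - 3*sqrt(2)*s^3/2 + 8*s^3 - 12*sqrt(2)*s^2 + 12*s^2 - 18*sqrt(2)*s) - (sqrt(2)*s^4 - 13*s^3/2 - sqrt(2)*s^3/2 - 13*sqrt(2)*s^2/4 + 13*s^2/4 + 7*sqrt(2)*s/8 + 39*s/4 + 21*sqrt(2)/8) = -sqrt(2)*s^4 + s^4 - sqrt(2)*s^3 + 29*s^3/2 - 35*sqrt(2)*s^2/4 + 35*s^2/4 - 151*sqrt(2)*s/8 - 39*s/4 - 21*sqrt(2)/8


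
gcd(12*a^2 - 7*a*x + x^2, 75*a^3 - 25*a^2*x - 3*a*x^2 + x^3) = -3*a + x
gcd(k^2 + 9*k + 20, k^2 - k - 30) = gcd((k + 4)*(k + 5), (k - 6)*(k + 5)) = k + 5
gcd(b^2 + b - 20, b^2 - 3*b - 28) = 1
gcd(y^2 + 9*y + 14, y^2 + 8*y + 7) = y + 7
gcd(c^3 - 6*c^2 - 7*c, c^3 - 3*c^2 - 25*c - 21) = c^2 - 6*c - 7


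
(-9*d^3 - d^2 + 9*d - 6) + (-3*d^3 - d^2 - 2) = -12*d^3 - 2*d^2 + 9*d - 8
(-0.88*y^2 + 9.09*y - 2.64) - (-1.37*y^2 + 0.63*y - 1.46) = 0.49*y^2 + 8.46*y - 1.18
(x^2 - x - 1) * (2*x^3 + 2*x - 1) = 2*x^5 - 2*x^4 - 3*x^2 - x + 1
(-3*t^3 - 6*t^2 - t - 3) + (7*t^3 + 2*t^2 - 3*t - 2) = 4*t^3 - 4*t^2 - 4*t - 5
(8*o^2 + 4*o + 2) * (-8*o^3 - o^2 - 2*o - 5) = -64*o^5 - 40*o^4 - 36*o^3 - 50*o^2 - 24*o - 10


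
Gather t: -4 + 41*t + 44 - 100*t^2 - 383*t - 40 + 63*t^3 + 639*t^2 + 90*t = 63*t^3 + 539*t^2 - 252*t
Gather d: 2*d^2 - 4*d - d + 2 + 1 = 2*d^2 - 5*d + 3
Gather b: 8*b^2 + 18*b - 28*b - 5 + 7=8*b^2 - 10*b + 2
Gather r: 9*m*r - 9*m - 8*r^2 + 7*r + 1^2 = -9*m - 8*r^2 + r*(9*m + 7) + 1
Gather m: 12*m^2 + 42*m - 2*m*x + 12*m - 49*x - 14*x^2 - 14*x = 12*m^2 + m*(54 - 2*x) - 14*x^2 - 63*x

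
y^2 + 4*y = y*(y + 4)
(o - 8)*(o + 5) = o^2 - 3*o - 40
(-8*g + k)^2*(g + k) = 64*g^3 + 48*g^2*k - 15*g*k^2 + k^3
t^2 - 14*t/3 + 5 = (t - 3)*(t - 5/3)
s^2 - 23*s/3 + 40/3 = (s - 5)*(s - 8/3)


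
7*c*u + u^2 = u*(7*c + u)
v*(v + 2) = v^2 + 2*v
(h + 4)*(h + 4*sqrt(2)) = h^2 + 4*h + 4*sqrt(2)*h + 16*sqrt(2)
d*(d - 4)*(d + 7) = d^3 + 3*d^2 - 28*d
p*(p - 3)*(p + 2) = p^3 - p^2 - 6*p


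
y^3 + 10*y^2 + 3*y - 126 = (y - 3)*(y + 6)*(y + 7)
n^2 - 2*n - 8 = (n - 4)*(n + 2)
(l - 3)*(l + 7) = l^2 + 4*l - 21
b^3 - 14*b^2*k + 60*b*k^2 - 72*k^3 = (b - 6*k)^2*(b - 2*k)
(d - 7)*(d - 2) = d^2 - 9*d + 14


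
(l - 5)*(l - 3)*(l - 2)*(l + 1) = l^4 - 9*l^3 + 21*l^2 + l - 30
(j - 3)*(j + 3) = j^2 - 9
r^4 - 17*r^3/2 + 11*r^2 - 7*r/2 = r*(r - 7)*(r - 1)*(r - 1/2)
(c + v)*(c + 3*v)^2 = c^3 + 7*c^2*v + 15*c*v^2 + 9*v^3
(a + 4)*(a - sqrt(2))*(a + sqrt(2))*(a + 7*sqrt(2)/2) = a^4 + 4*a^3 + 7*sqrt(2)*a^3/2 - 2*a^2 + 14*sqrt(2)*a^2 - 7*sqrt(2)*a - 8*a - 28*sqrt(2)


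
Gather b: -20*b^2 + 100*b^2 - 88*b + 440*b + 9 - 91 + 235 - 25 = 80*b^2 + 352*b + 128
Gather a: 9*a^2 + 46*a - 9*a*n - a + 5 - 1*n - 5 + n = 9*a^2 + a*(45 - 9*n)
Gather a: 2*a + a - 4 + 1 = 3*a - 3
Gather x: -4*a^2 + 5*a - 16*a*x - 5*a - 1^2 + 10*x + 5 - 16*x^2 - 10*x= -4*a^2 - 16*a*x - 16*x^2 + 4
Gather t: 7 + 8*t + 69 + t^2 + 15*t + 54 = t^2 + 23*t + 130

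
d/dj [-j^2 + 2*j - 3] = 2 - 2*j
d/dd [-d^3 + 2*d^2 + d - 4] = -3*d^2 + 4*d + 1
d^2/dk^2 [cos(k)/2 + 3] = -cos(k)/2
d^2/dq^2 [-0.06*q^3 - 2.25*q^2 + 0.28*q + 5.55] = -0.36*q - 4.5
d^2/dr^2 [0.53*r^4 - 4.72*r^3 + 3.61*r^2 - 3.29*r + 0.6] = 6.36*r^2 - 28.32*r + 7.22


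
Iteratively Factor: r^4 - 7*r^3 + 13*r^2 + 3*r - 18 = (r - 3)*(r^3 - 4*r^2 + r + 6) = (r - 3)^2*(r^2 - r - 2) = (r - 3)^2*(r - 2)*(r + 1)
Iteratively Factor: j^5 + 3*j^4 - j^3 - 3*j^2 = (j + 1)*(j^4 + 2*j^3 - 3*j^2) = j*(j + 1)*(j^3 + 2*j^2 - 3*j) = j*(j + 1)*(j + 3)*(j^2 - j) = j^2*(j + 1)*(j + 3)*(j - 1)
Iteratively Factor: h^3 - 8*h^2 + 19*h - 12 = (h - 4)*(h^2 - 4*h + 3) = (h - 4)*(h - 3)*(h - 1)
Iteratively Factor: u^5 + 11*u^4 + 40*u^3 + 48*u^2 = (u + 4)*(u^4 + 7*u^3 + 12*u^2) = u*(u + 4)*(u^3 + 7*u^2 + 12*u) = u^2*(u + 4)*(u^2 + 7*u + 12) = u^2*(u + 4)^2*(u + 3)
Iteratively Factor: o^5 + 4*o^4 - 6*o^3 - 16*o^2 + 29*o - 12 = (o - 1)*(o^4 + 5*o^3 - o^2 - 17*o + 12) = (o - 1)*(o + 4)*(o^3 + o^2 - 5*o + 3) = (o - 1)^2*(o + 4)*(o^2 + 2*o - 3) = (o - 1)^3*(o + 4)*(o + 3)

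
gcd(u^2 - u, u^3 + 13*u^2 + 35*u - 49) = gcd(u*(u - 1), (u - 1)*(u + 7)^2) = u - 1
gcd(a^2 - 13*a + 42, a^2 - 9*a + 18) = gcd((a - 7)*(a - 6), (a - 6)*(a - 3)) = a - 6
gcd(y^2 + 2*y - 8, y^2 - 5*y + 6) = y - 2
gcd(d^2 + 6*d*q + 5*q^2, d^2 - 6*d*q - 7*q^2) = d + q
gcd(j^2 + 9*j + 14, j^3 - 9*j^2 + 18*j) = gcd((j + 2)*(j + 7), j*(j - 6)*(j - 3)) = 1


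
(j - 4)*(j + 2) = j^2 - 2*j - 8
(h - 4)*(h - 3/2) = h^2 - 11*h/2 + 6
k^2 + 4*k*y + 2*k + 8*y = (k + 2)*(k + 4*y)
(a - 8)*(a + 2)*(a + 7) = a^3 + a^2 - 58*a - 112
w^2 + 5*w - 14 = (w - 2)*(w + 7)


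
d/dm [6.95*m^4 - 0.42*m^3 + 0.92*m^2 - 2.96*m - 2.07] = 27.8*m^3 - 1.26*m^2 + 1.84*m - 2.96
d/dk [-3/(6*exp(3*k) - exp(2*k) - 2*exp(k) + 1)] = 6*(9*exp(2*k) - exp(k) - 1)*exp(k)/(6*exp(3*k) - exp(2*k) - 2*exp(k) + 1)^2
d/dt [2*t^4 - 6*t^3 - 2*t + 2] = 8*t^3 - 18*t^2 - 2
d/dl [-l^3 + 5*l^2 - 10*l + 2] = -3*l^2 + 10*l - 10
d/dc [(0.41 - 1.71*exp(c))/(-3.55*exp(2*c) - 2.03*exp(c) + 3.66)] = (-6.0705*exp(2*c) + 2.911*exp(c) - 5.4263)*exp(c)/(12.6025*exp(4*c) + 14.413*exp(3*c) - 21.8651*exp(2*c) - 14.8596*exp(c) + 13.3956)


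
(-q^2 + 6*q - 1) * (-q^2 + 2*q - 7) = q^4 - 8*q^3 + 20*q^2 - 44*q + 7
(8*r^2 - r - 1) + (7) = 8*r^2 - r + 6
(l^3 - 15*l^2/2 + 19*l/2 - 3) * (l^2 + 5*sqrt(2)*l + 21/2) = l^5 - 15*l^4/2 + 5*sqrt(2)*l^4 - 75*sqrt(2)*l^3/2 + 20*l^3 - 327*l^2/4 + 95*sqrt(2)*l^2/2 - 15*sqrt(2)*l + 399*l/4 - 63/2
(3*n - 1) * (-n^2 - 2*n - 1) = -3*n^3 - 5*n^2 - n + 1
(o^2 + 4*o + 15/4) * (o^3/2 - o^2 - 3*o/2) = o^5/2 + o^4 - 29*o^3/8 - 39*o^2/4 - 45*o/8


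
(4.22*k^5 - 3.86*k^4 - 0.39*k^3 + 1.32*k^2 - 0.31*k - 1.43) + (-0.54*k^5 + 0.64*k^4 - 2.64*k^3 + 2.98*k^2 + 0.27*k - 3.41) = 3.68*k^5 - 3.22*k^4 - 3.03*k^3 + 4.3*k^2 - 0.04*k - 4.84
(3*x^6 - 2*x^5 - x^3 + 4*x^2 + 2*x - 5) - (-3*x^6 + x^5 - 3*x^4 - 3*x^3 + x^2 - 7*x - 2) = 6*x^6 - 3*x^5 + 3*x^4 + 2*x^3 + 3*x^2 + 9*x - 3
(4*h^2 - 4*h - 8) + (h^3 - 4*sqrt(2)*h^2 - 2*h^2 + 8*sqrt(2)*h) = h^3 - 4*sqrt(2)*h^2 + 2*h^2 - 4*h + 8*sqrt(2)*h - 8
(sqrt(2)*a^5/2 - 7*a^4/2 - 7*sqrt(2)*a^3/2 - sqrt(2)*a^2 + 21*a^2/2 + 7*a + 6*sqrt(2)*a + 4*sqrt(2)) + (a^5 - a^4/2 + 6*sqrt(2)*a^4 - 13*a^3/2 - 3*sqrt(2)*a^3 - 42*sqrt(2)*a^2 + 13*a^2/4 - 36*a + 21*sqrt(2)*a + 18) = sqrt(2)*a^5/2 + a^5 - 4*a^4 + 6*sqrt(2)*a^4 - 13*sqrt(2)*a^3/2 - 13*a^3/2 - 43*sqrt(2)*a^2 + 55*a^2/4 - 29*a + 27*sqrt(2)*a + 4*sqrt(2) + 18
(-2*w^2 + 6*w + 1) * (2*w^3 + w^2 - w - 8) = -4*w^5 + 10*w^4 + 10*w^3 + 11*w^2 - 49*w - 8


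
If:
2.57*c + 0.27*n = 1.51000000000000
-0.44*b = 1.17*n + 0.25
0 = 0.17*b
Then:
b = 0.00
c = 0.61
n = -0.21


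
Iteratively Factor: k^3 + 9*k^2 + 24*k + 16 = (k + 4)*(k^2 + 5*k + 4) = (k + 1)*(k + 4)*(k + 4)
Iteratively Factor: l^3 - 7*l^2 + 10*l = (l - 2)*(l^2 - 5*l) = l*(l - 2)*(l - 5)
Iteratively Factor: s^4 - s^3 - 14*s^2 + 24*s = (s - 2)*(s^3 + s^2 - 12*s) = s*(s - 2)*(s^2 + s - 12) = s*(s - 2)*(s + 4)*(s - 3)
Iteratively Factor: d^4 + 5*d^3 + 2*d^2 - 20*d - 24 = (d + 2)*(d^3 + 3*d^2 - 4*d - 12) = (d - 2)*(d + 2)*(d^2 + 5*d + 6) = (d - 2)*(d + 2)^2*(d + 3)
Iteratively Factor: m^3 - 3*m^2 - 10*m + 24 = (m + 3)*(m^2 - 6*m + 8) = (m - 4)*(m + 3)*(m - 2)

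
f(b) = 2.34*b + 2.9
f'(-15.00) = 2.34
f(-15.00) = -32.20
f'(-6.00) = 2.34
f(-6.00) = -11.14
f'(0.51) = 2.34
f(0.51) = 4.09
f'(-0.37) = 2.34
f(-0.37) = 2.03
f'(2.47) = 2.34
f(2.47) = 8.68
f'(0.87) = 2.34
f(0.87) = 4.94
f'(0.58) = 2.34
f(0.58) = 4.26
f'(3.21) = 2.34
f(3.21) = 10.41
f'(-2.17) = 2.34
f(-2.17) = -2.18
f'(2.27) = 2.34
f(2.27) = 8.21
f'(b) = 2.34000000000000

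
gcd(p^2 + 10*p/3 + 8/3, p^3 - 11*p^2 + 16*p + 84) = p + 2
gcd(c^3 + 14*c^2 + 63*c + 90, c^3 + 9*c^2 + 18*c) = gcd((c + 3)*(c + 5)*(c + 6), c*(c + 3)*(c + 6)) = c^2 + 9*c + 18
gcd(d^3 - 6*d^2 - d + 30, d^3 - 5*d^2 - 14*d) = d + 2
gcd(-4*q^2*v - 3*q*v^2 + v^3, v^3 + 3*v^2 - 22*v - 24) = 1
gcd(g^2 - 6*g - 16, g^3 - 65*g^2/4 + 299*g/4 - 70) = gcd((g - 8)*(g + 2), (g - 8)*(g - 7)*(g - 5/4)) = g - 8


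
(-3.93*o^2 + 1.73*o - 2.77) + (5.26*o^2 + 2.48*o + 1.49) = 1.33*o^2 + 4.21*o - 1.28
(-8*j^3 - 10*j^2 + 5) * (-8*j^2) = 64*j^5 + 80*j^4 - 40*j^2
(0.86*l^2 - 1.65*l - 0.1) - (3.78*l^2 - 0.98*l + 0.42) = -2.92*l^2 - 0.67*l - 0.52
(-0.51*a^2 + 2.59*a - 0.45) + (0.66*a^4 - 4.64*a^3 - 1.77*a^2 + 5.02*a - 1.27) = 0.66*a^4 - 4.64*a^3 - 2.28*a^2 + 7.61*a - 1.72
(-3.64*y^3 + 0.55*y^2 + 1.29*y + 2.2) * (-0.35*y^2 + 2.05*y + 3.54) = 1.274*y^5 - 7.6545*y^4 - 12.2096*y^3 + 3.8215*y^2 + 9.0766*y + 7.788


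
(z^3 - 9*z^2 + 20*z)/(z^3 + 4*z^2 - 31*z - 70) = z*(z - 4)/(z^2 + 9*z + 14)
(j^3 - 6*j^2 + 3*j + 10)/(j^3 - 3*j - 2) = (j - 5)/(j + 1)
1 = 1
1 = 1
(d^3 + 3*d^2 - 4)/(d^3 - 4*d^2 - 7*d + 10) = (d + 2)/(d - 5)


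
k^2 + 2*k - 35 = (k - 5)*(k + 7)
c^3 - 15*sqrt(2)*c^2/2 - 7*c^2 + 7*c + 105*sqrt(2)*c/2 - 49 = (c - 7)*(c - 7*sqrt(2))*(c - sqrt(2)/2)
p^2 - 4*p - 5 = (p - 5)*(p + 1)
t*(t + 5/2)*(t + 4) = t^3 + 13*t^2/2 + 10*t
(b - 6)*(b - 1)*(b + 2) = b^3 - 5*b^2 - 8*b + 12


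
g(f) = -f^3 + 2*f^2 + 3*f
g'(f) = -3*f^2 + 4*f + 3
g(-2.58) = 22.75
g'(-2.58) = -27.29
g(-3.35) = 49.99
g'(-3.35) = -44.07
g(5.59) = -95.41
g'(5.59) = -68.38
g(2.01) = 5.99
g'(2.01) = -1.08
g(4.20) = -26.21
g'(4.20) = -33.12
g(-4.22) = 98.11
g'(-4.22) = -67.31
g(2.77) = 2.40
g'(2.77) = -8.94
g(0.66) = 2.56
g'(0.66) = 4.33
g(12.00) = -1404.00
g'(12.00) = -381.00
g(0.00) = 0.00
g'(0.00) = 3.00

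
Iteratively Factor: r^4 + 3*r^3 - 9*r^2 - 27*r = (r)*(r^3 + 3*r^2 - 9*r - 27) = r*(r + 3)*(r^2 - 9) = r*(r + 3)^2*(r - 3)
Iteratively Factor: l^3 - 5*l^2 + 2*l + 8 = (l - 4)*(l^2 - l - 2) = (l - 4)*(l - 2)*(l + 1)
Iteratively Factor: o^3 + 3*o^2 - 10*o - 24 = (o + 2)*(o^2 + o - 12) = (o + 2)*(o + 4)*(o - 3)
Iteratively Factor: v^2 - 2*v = (v - 2)*(v)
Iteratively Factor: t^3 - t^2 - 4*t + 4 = (t + 2)*(t^2 - 3*t + 2) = (t - 2)*(t + 2)*(t - 1)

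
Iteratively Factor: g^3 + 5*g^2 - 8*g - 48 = (g + 4)*(g^2 + g - 12) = (g + 4)^2*(g - 3)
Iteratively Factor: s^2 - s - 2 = (s - 2)*(s + 1)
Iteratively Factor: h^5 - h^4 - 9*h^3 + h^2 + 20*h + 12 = (h + 1)*(h^4 - 2*h^3 - 7*h^2 + 8*h + 12) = (h - 3)*(h + 1)*(h^3 + h^2 - 4*h - 4) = (h - 3)*(h - 2)*(h + 1)*(h^2 + 3*h + 2) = (h - 3)*(h - 2)*(h + 1)*(h + 2)*(h + 1)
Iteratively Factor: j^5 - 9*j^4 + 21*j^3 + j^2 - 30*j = (j)*(j^4 - 9*j^3 + 21*j^2 + j - 30) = j*(j - 5)*(j^3 - 4*j^2 + j + 6) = j*(j - 5)*(j - 2)*(j^2 - 2*j - 3) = j*(j - 5)*(j - 3)*(j - 2)*(j + 1)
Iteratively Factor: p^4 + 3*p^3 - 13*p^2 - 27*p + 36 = (p - 3)*(p^3 + 6*p^2 + 5*p - 12) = (p - 3)*(p + 3)*(p^2 + 3*p - 4) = (p - 3)*(p + 3)*(p + 4)*(p - 1)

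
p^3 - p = p*(p - 1)*(p + 1)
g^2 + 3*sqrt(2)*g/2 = g*(g + 3*sqrt(2)/2)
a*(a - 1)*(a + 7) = a^3 + 6*a^2 - 7*a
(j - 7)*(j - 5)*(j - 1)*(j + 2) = j^4 - 11*j^3 + 21*j^2 + 59*j - 70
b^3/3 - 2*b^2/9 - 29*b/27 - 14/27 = (b/3 + 1/3)*(b - 7/3)*(b + 2/3)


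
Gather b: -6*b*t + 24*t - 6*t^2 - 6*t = -6*b*t - 6*t^2 + 18*t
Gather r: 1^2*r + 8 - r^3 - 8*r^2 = -r^3 - 8*r^2 + r + 8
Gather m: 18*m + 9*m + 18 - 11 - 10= 27*m - 3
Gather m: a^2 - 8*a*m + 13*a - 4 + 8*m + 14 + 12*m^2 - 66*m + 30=a^2 + 13*a + 12*m^2 + m*(-8*a - 58) + 40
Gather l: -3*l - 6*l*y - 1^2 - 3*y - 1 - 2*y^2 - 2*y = l*(-6*y - 3) - 2*y^2 - 5*y - 2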